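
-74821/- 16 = 4676 + 5/16 =4676.31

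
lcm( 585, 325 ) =2925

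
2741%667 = 73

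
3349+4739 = 8088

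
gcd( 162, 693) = 9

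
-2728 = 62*( - 44)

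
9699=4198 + 5501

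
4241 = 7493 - 3252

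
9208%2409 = 1981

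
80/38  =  40/19 = 2.11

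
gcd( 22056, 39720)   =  24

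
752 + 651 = 1403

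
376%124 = 4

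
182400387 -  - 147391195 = 329791582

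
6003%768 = 627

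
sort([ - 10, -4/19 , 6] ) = [- 10,-4/19, 6 ] 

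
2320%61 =2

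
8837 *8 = 70696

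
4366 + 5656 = 10022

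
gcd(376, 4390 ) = 2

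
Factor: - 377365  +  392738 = 15373 =15373^1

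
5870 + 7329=13199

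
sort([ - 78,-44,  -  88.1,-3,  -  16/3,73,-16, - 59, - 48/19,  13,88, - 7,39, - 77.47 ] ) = [  -  88.1,  -  78, -77.47, - 59, - 44,-16 , - 7 , - 16/3, -3,  -  48/19, 13 , 39,73 , 88]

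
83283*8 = 666264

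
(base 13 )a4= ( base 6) 342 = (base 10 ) 134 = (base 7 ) 251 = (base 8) 206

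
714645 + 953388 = 1668033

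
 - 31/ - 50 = 31/50  =  0.62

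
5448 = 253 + 5195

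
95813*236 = 22611868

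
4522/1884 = 2  +  377/942 = 2.40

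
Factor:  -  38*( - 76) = 2^3*19^2 = 2888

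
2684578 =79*33982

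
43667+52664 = 96331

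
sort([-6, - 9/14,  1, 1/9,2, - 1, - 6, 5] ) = [ - 6 ,- 6, - 1, - 9/14,1/9, 1, 2,5]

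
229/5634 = 229/5634 = 0.04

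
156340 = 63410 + 92930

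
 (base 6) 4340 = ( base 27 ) 19O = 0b1111100100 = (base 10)996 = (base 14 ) 512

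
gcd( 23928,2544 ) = 24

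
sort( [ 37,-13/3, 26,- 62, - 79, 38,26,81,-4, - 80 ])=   [-80, - 79, - 62,-13/3, - 4,26, 26,37, 38, 81]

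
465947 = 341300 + 124647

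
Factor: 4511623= 4511623^1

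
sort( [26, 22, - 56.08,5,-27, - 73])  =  [-73, - 56.08, - 27,5, 22 , 26]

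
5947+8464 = 14411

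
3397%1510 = 377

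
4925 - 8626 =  - 3701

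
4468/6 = 744 + 2/3 =744.67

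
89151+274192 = 363343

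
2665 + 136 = 2801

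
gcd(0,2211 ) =2211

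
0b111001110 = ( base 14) 250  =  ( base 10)462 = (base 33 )e0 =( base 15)20c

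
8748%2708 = 624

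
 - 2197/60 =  - 2197/60 = -  36.62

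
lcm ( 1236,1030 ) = 6180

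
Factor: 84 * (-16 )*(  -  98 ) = 2^7*3^1* 7^3 = 131712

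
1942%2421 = 1942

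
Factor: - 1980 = -2^2*3^2*5^1*11^1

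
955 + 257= 1212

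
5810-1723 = 4087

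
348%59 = 53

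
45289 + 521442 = 566731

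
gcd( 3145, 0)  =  3145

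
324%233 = 91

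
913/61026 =913/61026 = 0.01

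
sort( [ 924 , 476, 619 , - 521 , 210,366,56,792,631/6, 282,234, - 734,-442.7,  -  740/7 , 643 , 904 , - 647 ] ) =[-734, - 647, - 521, - 442.7 ,-740/7,56, 631/6,210, 234,282 , 366, 476, 619,643, 792,904,924] 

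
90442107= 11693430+78748677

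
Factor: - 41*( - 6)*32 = 2^6 *3^1*41^1 =7872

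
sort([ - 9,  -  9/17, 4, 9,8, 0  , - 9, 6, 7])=[ - 9, - 9 , - 9/17,0, 4, 6,7,8,9] 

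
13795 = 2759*5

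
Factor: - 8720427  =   - 3^1*23^1*47^1*2689^1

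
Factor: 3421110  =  2^1*3^1 * 5^1* 7^1* 11^1*1481^1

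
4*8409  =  33636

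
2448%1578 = 870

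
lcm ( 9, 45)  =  45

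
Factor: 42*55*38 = 87780 = 2^2 * 3^1*5^1 * 7^1*11^1 * 19^1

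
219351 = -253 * ( - 867 ) 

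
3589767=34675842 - 31086075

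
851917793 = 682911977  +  169005816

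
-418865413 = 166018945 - 584884358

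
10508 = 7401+3107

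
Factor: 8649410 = 2^1*5^1 * 7^1*11^1*47^1*239^1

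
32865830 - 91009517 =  - 58143687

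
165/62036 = 165/62036 = 0.00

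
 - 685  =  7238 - 7923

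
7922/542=3961/271 = 14.62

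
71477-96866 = - 25389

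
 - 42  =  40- 82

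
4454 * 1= 4454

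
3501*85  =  297585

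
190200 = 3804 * 50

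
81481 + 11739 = 93220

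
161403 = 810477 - 649074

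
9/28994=9/28994 = 0.00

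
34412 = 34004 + 408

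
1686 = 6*281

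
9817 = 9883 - 66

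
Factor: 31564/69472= 607/1336  =  2^( - 3) *167^ ( -1)*607^1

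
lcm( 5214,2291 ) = 151206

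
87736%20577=5428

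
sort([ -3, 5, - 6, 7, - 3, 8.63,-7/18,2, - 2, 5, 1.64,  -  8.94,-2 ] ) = [ - 8.94,-6, - 3, - 3, - 2, - 2, - 7/18, 1.64, 2, 5, 5,7,8.63 ]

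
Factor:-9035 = - 5^1*13^1*139^1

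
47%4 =3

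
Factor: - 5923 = -5923^1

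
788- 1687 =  - 899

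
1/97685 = 1/97685 = 0.00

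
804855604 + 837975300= 1642830904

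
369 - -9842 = 10211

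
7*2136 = 14952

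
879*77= 67683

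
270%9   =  0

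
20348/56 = 5087/14 = 363.36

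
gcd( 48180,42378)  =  6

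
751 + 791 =1542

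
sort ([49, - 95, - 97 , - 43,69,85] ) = [ - 97, - 95,-43, 49,69,85 ] 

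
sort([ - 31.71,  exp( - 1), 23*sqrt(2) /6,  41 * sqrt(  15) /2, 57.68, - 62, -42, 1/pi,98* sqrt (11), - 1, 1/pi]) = [ - 62,-42, - 31.71,  -  1, 1/pi , 1/pi, exp( - 1),23 * sqrt(2)/6, 57.68,41*sqrt( 15) /2, 98*sqrt( 11 )]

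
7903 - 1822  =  6081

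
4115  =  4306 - 191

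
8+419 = 427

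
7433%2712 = 2009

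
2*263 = 526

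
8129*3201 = 26020929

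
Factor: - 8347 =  - 17^1*491^1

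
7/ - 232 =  - 1+225/232 = - 0.03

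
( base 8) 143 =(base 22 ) 4B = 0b1100011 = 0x63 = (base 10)99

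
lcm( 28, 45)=1260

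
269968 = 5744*47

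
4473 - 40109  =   -35636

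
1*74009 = 74009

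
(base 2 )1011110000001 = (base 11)4580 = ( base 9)8225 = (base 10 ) 6017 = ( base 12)3595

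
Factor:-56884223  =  -11^1*5171293^1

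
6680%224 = 184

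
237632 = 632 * 376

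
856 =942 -86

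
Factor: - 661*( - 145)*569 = 54535805  =  5^1 * 29^1*569^1*661^1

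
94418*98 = 9252964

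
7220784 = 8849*816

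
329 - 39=290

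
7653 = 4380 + 3273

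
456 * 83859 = 38239704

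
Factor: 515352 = 2^3*3^1*109^1*197^1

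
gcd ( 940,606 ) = 2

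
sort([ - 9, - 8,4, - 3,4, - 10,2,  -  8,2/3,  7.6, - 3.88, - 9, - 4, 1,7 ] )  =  [ - 10 ,-9,-9, - 8, - 8,-4,-3.88, - 3,2/3,1,2,4,4,7, 7.6 ] 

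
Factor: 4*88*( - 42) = -14784   =  - 2^6*3^1*7^1 * 11^1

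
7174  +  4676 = 11850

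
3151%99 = 82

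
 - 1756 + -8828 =-10584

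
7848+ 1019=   8867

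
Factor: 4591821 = 3^1*13^1*281^1*419^1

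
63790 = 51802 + 11988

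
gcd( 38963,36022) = 1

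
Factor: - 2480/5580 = -2^2*3^(-2 ) =- 4/9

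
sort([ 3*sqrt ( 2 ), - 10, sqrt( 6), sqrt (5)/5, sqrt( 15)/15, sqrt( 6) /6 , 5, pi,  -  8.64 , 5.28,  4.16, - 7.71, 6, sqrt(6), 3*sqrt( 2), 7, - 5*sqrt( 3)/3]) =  [ - 10, - 8.64, - 7.71,  -  5*sqrt(3)/3,sqrt(15 )/15,sqrt( 6)/6, sqrt( 5 ) /5,  sqrt(6), sqrt (6 ) , pi, 4.16, 3*sqrt( 2),3*sqrt(2), 5,5.28,6,7 ]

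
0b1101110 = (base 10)110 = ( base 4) 1232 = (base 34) 38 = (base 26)46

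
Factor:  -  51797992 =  - 2^3 *239^1*27091^1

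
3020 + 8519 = 11539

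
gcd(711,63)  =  9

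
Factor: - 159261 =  - 3^1 * 53087^1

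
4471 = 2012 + 2459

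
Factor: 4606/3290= 7/5 = 5^( - 1 )*7^1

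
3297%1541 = 215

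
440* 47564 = 20928160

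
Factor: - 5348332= - 2^2*11^1 * 121553^1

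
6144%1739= 927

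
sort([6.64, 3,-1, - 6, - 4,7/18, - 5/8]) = [ - 6, - 4, - 1, - 5/8, 7/18,3, 6.64 ]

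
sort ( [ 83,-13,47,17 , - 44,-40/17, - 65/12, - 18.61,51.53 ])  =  [ - 44, - 18.61 , - 13, - 65/12,-40/17,  17,47, 51.53, 83]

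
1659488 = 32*51859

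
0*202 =0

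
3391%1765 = 1626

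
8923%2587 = 1162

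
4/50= 2/25 = 0.08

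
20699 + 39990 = 60689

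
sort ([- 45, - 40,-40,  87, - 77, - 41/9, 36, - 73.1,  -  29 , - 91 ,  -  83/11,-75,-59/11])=[ - 91 ,-77,-75, - 73.1, - 45, - 40 ,-40,  -  29, - 83/11, - 59/11, - 41/9,36,87]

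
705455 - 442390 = 263065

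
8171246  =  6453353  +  1717893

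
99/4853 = 99/4853 = 0.02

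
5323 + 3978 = 9301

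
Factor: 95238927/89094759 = 31746309/29698253 = 3^1 * 7^1*13^( - 1)* 757^1*1997^1* 2284481^( - 1) 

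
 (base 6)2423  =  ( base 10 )591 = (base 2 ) 1001001111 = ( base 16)24F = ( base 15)296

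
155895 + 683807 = 839702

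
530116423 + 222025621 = 752142044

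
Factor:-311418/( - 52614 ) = 219/37 =3^1*37^( - 1)*73^1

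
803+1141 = 1944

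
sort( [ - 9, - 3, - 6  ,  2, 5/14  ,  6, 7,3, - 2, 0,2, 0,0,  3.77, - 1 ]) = [ - 9, - 6, - 3, - 2, - 1, 0, 0, 0,5/14, 2 , 2, 3,3.77,6,7 ] 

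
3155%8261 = 3155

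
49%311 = 49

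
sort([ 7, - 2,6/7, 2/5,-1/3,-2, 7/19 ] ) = [ - 2,  -  2, - 1/3,7/19,2/5,6/7,7]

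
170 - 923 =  - 753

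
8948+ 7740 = 16688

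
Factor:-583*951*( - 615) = 340976295 =3^2*5^1*11^1 *41^1*53^1 *317^1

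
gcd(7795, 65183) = 1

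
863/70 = 863/70 = 12.33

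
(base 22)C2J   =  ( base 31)63c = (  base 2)1011011101111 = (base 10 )5871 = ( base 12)3493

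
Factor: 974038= 2^1 *13^1*37463^1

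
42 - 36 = 6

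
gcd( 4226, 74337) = 1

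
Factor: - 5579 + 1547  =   - 2^6*3^2*7^1 = - 4032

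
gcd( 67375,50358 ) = 77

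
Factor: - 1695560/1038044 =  - 2^1*5^1*7^ ( - 1 )*19^1*23^1*97^1*131^( - 1 )*283^( - 1 ) = - 423890/259511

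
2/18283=2/18283 = 0.00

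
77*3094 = 238238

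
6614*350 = 2314900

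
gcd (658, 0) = 658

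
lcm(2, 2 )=2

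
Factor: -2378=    - 2^1*29^1 * 41^1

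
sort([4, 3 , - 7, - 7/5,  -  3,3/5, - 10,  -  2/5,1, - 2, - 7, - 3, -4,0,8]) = [-10, - 7, - 7, - 4, - 3, - 3,- 2, - 7/5,  -  2/5,0,3/5,  1,3,4,8 ]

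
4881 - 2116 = 2765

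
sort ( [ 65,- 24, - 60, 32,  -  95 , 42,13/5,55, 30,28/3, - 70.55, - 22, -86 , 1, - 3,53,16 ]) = [ - 95,  -  86, - 70.55, - 60, - 24, - 22, - 3,1,13/5,  28/3,16,30,32,42,53,  55,65]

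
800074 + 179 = 800253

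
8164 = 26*314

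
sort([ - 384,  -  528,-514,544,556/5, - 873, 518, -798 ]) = [ - 873,  -  798, - 528, - 514,-384,556/5, 518, 544] 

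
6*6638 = 39828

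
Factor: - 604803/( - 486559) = 3^1 *449^2*486559^( - 1) 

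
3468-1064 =2404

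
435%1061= 435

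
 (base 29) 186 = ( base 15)4BE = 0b10000110111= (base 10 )1079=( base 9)1428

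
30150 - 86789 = -56639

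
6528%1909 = 801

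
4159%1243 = 430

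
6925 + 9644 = 16569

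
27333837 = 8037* 3401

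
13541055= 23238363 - 9697308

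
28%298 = 28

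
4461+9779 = 14240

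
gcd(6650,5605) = 95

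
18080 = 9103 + 8977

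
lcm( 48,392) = 2352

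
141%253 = 141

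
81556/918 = 40778/459=88.84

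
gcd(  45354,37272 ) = 6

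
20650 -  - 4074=24724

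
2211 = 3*737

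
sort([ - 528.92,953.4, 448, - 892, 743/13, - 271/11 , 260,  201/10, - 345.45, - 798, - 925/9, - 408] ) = [  -  892, - 798, - 528.92 , - 408, - 345.45, - 925/9, - 271/11 , 201/10,743/13, 260 , 448,953.4 ]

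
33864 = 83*408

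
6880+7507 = 14387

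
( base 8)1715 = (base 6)4301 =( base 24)1gd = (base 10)973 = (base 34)SL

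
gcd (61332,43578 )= 1614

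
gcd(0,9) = 9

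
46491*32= 1487712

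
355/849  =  355/849 = 0.42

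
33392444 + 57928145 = 91320589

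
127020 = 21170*6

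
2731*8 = 21848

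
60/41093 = 60/41093 = 0.00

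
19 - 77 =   -  58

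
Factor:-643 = -643^1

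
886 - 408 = 478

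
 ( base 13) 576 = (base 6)4210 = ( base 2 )1110101110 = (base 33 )SI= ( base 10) 942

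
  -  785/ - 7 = 785/7 = 112.14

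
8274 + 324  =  8598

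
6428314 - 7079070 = - 650756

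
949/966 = 949/966 =0.98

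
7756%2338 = 742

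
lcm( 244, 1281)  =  5124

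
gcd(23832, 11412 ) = 36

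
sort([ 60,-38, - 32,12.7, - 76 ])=[ - 76,-38, - 32  ,  12.7,60] 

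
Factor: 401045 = 5^1  *80209^1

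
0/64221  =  0=   0.00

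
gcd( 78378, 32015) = 1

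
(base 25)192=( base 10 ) 852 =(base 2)1101010100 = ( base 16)354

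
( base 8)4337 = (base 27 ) 333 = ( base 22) 4F5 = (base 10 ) 2271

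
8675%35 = 30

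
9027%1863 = 1575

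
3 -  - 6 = 9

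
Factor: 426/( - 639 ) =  - 2/3 = -2^1 * 3^(-1)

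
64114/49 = 1308 + 22/49 = 1308.45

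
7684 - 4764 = 2920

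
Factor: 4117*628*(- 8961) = -23168450436 = - 2^2 * 3^1*23^1*29^1*103^1 * 157^1 * 179^1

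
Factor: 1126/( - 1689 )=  - 2^1*3^( - 1) = - 2/3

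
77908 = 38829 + 39079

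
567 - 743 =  - 176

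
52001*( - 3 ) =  - 156003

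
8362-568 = 7794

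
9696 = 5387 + 4309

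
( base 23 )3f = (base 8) 124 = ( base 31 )2M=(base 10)84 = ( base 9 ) 103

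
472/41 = 11 + 21/41 = 11.51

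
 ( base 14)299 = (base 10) 527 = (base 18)1B5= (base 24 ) LN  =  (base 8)1017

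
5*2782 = 13910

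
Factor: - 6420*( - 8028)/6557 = 2^4*3^3*5^1* 79^(  -  1 ) * 83^( - 1 )*107^1 * 223^1 = 51539760/6557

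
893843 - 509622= 384221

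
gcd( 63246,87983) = 1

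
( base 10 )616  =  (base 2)1001101000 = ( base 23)13i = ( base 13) 385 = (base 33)im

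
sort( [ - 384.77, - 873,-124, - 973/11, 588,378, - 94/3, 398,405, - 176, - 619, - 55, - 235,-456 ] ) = [  -  873, - 619 , - 456, - 384.77, - 235,  -  176,  -  124, - 973/11,- 55, - 94/3, 378, 398,405,588]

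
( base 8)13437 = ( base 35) 4T4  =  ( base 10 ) 5919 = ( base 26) 8JH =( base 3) 22010020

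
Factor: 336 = 2^4*3^1 *7^1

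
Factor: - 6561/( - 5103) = 3^2*7^(-1 ) = 9/7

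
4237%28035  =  4237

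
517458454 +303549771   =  821008225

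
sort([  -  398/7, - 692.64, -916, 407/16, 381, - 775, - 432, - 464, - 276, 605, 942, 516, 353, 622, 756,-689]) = [ - 916,  -  775, - 692.64,-689, - 464 , - 432, - 276,-398/7,407/16, 353,  381,516, 605, 622,756,  942 ] 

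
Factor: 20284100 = 2^2*5^2*202841^1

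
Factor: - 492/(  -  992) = 2^( - 3)*3^1*31^( - 1 )* 41^1 =123/248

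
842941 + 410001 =1252942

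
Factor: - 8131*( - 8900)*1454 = 105220018600  =  2^3*5^2*47^1*89^1*173^1 * 727^1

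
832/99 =8+40/99 =8.40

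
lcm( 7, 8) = 56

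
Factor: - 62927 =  -62927^1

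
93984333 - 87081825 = 6902508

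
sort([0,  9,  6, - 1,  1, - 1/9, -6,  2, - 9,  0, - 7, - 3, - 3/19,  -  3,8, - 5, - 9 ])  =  [ - 9, - 9, - 7, - 6, - 5, - 3, - 3,  -  1, - 3/19, - 1/9,  0, 0,  1, 2,  6,  8, 9]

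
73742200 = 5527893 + 68214307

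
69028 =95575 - 26547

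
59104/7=8443+3/7 = 8443.43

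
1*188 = 188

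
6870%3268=334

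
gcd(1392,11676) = 12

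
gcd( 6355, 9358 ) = 1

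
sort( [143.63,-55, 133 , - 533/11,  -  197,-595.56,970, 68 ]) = [ - 595.56, - 197 ,- 55,-533/11,68 , 133,  143.63, 970 ] 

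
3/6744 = 1/2248= 0.00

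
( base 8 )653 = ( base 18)15d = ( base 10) 427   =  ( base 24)HJ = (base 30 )e7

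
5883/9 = 1961/3 = 653.67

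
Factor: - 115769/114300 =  - 2^( - 2)*3^( - 2 )* 5^(-2) * 127^( - 1 )* 115769^1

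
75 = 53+22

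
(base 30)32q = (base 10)2786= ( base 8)5342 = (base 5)42121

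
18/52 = 9/26= 0.35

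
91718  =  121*758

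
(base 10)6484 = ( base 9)8804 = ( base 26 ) 9FA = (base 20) g44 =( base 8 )14524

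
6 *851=5106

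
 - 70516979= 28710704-99227683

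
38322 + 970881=1009203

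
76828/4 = 19207 = 19207.00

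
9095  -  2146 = 6949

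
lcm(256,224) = 1792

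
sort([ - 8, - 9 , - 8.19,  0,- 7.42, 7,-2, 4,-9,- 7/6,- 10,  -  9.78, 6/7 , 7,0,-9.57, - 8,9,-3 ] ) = [ - 10, - 9.78,-9.57, - 9,-9, - 8.19, - 8 , - 8 ,- 7.42, - 3, - 2, - 7/6,0 , 0, 6/7,4 , 7,7,  9 ] 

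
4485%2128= 229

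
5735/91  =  5735/91 = 63.02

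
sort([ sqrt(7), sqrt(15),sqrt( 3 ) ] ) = [ sqrt(3),sqrt( 7), sqrt( 15 ) ] 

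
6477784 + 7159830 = 13637614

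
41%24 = 17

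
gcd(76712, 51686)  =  86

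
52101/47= 1108 + 25/47 = 1108.53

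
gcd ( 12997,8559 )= 317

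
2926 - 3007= -81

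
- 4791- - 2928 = -1863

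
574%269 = 36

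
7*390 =2730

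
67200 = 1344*50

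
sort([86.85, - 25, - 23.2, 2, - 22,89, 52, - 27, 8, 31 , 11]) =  [ - 27, -25, - 23.2, - 22, 2 , 8,11,31, 52, 86.85 , 89]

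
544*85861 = 46708384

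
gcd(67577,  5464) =1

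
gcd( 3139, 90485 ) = 1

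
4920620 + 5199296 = 10119916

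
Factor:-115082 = - 2^1*11^1*5231^1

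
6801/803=6801/803 =8.47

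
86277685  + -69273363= 17004322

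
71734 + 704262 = 775996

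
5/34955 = 1/6991 = 0.00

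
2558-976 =1582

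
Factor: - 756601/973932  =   - 2^(- 2 )*3^( - 1)*277^( - 1 )*293^ ( - 1 )*756601^1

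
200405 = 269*745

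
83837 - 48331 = 35506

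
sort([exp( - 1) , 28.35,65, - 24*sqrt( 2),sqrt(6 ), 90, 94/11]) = [ - 24*sqrt (2 ),exp( - 1),sqrt(6), 94/11,28.35,65, 90] 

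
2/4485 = 2/4485 = 0.00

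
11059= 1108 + 9951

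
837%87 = 54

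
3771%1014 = 729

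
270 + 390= 660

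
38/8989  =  38/8989= 0.00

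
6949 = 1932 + 5017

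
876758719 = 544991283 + 331767436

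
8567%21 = 20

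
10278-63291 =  - 53013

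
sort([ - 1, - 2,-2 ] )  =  [ - 2, - 2, - 1 ] 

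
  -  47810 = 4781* (- 10)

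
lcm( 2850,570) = 2850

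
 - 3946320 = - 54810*72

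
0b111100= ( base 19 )33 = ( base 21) 2i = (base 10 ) 60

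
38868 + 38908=77776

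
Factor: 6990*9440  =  65985600 = 2^6 *3^1 * 5^2 * 59^1* 233^1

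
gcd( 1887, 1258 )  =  629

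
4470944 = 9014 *496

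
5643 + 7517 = 13160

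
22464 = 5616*4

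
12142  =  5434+6708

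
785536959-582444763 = 203092196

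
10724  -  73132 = -62408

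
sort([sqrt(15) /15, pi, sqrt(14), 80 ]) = [ sqrt( 15 ) /15, pi, sqrt(  14),80]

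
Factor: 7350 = 2^1*3^1*5^2*7^2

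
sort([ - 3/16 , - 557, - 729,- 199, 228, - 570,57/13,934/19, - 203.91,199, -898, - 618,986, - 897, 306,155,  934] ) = [ -898,-897, - 729, -618,-570, -557,-203.91 ,  -  199, - 3/16,57/13,934/19, 155,199,228,306,934,986 ] 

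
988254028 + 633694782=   1621948810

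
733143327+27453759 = 760597086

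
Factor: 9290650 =2^1*5^2*185813^1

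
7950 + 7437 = 15387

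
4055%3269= 786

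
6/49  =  6/49 = 0.12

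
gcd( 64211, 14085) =1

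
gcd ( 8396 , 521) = 1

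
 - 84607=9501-94108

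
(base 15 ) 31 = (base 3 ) 1201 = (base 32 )1e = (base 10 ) 46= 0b101110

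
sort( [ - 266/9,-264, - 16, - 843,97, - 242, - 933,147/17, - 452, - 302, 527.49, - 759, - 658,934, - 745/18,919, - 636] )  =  [-933, - 843, - 759,-658, - 636, - 452, -302 , - 264,-242, - 745/18, - 266/9, - 16,147/17 , 97,527.49, 919, 934]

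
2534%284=262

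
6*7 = 42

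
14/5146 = 7/2573  =  0.00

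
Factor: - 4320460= - 2^2 * 5^1* 216023^1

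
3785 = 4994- 1209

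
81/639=9/71  =  0.13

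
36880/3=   36880/3=12293.33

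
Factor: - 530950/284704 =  - 2^ ( - 4 ) * 5^2 *31^( - 1)*37^1  =  -  925/496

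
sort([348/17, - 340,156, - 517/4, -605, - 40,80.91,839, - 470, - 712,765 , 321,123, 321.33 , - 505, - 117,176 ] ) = [ - 712, - 605, - 505, - 470, - 340 ,-517/4, - 117, - 40,  348/17 , 80.91,123 , 156  ,  176,321,  321.33,765,839]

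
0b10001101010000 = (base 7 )35233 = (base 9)13354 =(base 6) 105504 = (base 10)9040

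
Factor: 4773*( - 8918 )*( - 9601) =2^1*3^1*7^3*13^1 * 37^1*43^1*9601^1 = 408672460014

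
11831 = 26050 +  - 14219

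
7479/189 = 39 + 4/7  =  39.57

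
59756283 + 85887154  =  145643437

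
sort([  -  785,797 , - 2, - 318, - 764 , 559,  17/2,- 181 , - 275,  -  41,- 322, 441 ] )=[ - 785 , - 764 , - 322,-318, - 275, - 181, - 41, - 2,17/2,441 , 559 , 797 ] 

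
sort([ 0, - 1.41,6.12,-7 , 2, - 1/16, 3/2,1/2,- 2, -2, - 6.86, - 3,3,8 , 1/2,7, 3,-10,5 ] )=[  -  10,  -  7, - 6.86,  -  3,  -  2 , - 2, - 1.41,-1/16,0 , 1/2, 1/2, 3/2 , 2, 3, 3 , 5,  6.12,7,8]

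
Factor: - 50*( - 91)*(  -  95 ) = -432250 = - 2^1*5^3*7^1* 13^1 * 19^1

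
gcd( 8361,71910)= 9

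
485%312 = 173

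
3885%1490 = 905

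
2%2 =0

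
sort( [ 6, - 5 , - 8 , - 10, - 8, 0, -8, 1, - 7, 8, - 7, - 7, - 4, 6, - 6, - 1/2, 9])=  [ - 10,-8, - 8 , - 8,-7, - 7, - 7, - 6, - 5,-4, - 1/2,  0, 1, 6,6, 8,9]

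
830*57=47310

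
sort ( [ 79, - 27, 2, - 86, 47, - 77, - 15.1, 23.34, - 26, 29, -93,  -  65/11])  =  [-93, - 86 , - 77, - 27, - 26, - 15.1, - 65/11,2, 23.34, 29, 47, 79]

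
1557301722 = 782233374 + 775068348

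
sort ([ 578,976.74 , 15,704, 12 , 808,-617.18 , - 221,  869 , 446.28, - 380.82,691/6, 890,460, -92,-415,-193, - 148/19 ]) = [ -617.18,  -  415, -380.82, - 221, -193, - 92,  -  148/19,12,15, 691/6,446.28,460,578,704, 808, 869, 890 , 976.74 ]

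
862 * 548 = 472376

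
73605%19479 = 15168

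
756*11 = 8316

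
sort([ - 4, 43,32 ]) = [ - 4, 32, 43 ] 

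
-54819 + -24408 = -79227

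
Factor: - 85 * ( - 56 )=2^3*5^1*7^1*17^1 = 4760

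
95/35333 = 95/35333 = 0.00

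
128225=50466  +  77759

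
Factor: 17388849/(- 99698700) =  - 2^( - 2 ) * 5^( - 2 )*19^ (- 1 ) * 157^1*17491^(- 1) * 36919^1 = -5796283/33232900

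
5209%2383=443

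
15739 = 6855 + 8884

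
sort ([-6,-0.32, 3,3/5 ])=[- 6, - 0.32 , 3/5 , 3 ]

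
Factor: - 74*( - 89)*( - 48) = -316128 = - 2^5*3^1*37^1*89^1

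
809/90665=809/90665 = 0.01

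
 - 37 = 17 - 54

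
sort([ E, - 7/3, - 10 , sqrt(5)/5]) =[-10, -7/3, sqrt(5)/5 , E]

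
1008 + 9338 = 10346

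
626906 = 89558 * 7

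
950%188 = 10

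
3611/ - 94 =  - 3611/94 = -38.41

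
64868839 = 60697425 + 4171414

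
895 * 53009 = 47443055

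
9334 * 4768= 44504512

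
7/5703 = 7/5703 = 0.00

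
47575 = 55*865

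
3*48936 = 146808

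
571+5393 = 5964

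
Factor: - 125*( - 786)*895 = 2^1* 3^1*5^4*131^1*179^1 = 87933750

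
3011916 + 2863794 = 5875710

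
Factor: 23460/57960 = 17/42 = 2^( - 1)*3^( - 1)*7^(  -  1)*17^1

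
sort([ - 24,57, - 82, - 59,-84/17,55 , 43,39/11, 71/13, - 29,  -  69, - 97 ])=[  -  97,  -  82, - 69, -59, - 29, - 24, - 84/17 , 39/11,71/13,43,55, 57]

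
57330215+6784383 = 64114598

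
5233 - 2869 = 2364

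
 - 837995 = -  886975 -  - 48980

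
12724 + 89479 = 102203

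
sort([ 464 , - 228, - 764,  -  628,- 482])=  [-764, - 628, - 482, - 228,464 ] 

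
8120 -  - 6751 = 14871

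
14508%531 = 171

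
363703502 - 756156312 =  - 392452810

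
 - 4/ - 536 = 1/134= 0.01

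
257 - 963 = -706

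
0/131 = 0 = 0.00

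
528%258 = 12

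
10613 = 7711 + 2902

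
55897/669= 83 + 370/669 = 83.55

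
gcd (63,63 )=63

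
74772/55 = 74772/55 =1359.49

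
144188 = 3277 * 44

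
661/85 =7 + 66/85 = 7.78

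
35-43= - 8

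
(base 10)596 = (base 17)211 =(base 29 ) kg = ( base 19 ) 1C7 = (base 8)1124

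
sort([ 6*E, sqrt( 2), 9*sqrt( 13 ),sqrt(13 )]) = [ sqrt( 2), sqrt( 13),  6 * E,9 * sqrt( 13)] 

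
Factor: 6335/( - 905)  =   - 7 = -7^1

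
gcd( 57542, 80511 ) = 1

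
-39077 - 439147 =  - 478224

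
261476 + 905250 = 1166726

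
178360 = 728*245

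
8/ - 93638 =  - 1+46815/46819= - 0.00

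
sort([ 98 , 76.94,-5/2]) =[ - 5/2, 76.94 , 98 ]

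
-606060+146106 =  - 459954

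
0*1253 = 0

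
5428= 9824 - 4396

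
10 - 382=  - 372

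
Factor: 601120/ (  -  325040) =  - 442/239 = - 2^1*13^1*17^1*239^( - 1) 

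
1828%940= 888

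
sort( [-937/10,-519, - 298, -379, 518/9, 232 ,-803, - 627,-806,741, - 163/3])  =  [-806, - 803, - 627,-519, - 379,-298,-937/10, - 163/3,518/9 , 232,741]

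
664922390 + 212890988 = 877813378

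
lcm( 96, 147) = 4704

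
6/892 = 3/446 = 0.01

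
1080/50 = 21+3/5 = 21.60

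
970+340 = 1310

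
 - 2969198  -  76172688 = - 79141886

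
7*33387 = 233709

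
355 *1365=484575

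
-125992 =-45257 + - 80735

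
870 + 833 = 1703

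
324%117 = 90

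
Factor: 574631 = 574631^1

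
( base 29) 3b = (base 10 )98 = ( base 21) 4E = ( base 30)38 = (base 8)142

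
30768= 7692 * 4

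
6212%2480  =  1252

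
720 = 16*45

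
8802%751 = 541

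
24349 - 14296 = 10053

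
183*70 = 12810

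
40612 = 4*10153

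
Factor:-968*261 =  - 252648 = - 2^3*3^2*11^2*29^1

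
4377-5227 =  - 850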